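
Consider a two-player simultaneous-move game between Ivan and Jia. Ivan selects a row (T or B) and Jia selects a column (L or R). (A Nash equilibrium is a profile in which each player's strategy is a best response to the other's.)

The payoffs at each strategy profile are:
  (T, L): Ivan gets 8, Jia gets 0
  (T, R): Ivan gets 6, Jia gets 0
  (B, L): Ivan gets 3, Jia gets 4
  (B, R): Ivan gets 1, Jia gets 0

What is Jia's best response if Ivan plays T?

Against T, Jia earns 0 from L and 0 from R.
So either strategy is a best response.

either — both L and R are best responses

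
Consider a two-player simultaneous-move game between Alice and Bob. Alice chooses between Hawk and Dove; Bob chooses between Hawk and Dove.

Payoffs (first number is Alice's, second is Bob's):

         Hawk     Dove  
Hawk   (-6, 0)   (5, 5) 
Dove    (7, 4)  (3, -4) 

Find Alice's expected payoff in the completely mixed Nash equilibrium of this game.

53/15

First find y, the probability Bob plays Hawk, from Alice's indifference between Hawk and Dove: −6y + 5(1−y) = 7y + 3(1−y), giving y = 2/15.
Since Alice is indifferent in equilibrium, Alice's expected payoff equals the payoff from either row against (2/15, 13/15). Using Hawk: −6(2/15) + 5(13/15) = 53/15.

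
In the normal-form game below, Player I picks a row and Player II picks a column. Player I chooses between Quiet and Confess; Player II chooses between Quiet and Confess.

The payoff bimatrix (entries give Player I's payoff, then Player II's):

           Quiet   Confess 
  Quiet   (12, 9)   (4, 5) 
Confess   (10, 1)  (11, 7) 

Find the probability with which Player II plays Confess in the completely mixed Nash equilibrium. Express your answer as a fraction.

Let q be the probability that Player II plays Quiet. In a completely mixed equilibrium, Player I must be indifferent between Quiet and Confess.
Player I's expected payoff from Quiet is 12q + 4(1−q); from Confess it is 10q + 11(1−q).
Setting these equal: 8q + 4 = −q + 11, so q = 7/9.
Therefore Player II plays Confess with probability 1 − 7/9 = 2/9.

2/9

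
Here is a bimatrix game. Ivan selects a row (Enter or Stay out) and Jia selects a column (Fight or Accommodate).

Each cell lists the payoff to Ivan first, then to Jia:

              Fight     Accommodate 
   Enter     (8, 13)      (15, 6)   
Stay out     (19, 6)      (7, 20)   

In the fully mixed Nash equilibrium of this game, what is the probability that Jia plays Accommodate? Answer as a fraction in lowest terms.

11/19

Let q be the probability that Jia plays Fight. In a completely mixed equilibrium, Ivan must be indifferent between Enter and Stay out.
Ivan's expected payoff from Enter is 8q + 15(1−q); from Stay out it is 19q + 7(1−q).
Setting these equal: −7q + 15 = 12q + 7, so q = 8/19.
Therefore Jia plays Accommodate with probability 1 − 8/19 = 11/19.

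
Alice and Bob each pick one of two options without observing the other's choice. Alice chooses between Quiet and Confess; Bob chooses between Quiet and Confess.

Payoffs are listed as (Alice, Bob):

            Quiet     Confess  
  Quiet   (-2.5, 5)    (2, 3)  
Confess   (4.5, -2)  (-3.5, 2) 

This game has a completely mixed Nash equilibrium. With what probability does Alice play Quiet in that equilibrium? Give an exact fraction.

Let x be the probability that Alice plays Quiet. In a completely mixed equilibrium, Bob must be indifferent between Quiet and Confess.
Bob's expected payoff from Quiet is 5x − 2(1−x); from Confess it is 3x + 2(1−x).
Setting these equal: 7x − 2 = x + 2, so x = 2/3.

2/3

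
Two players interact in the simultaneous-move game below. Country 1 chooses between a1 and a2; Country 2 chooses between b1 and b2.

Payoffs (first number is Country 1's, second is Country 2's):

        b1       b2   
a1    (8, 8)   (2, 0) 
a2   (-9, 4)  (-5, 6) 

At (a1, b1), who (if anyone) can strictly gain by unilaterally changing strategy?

Neither

Country 1 at (a1, b1) earns 8; deviating to a2 yields -9 — not better.
Country 2 earns 8; deviating to b2 yields 0 — not better.
Neither player can strictly improve; the profile is a Nash equilibrium.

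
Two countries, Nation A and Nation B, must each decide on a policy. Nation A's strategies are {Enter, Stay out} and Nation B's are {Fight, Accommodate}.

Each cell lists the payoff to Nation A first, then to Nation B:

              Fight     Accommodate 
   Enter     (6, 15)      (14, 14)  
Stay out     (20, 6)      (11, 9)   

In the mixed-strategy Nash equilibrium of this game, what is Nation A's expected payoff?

First find q, the probability Nation B plays Fight, from Nation A's indifference between Enter and Stay out: 6q + 14(1−q) = 20q + 11(1−q), giving q = 3/17.
Since Nation A is indifferent in equilibrium, Nation A's expected payoff equals the payoff from either row against (3/17, 14/17). Using Enter: 6(3/17) + 14(14/17) = 214/17.

214/17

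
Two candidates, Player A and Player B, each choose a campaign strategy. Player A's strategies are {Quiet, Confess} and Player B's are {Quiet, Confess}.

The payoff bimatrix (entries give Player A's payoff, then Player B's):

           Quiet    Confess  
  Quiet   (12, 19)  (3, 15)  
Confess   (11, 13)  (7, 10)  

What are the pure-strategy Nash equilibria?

(Quiet, Quiet)

(Quiet, Quiet): Player A gets 12 ≥ 11 from Confess, and Player B gets 19 ≥ 15 from Confess — Nash equilibrium.
(Quiet, Confess): Player A prefers Confess (7 > 3); Player B prefers Quiet (19 > 15) — not an equilibrium.
(Confess, Quiet): Player A prefers Quiet (12 > 11) — not an equilibrium.
(Confess, Confess): Player B prefers Quiet (13 > 10) — not an equilibrium.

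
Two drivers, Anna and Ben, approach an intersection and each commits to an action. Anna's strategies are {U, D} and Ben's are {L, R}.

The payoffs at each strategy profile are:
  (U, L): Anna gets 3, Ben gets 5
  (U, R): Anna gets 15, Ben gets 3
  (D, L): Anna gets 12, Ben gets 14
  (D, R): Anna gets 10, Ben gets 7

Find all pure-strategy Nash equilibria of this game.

(D, L)

(U, L): Anna prefers D (12 > 3) — not an equilibrium.
(U, R): Ben prefers L (5 > 3) — not an equilibrium.
(D, L): Anna gets 12 ≥ 3 from U, and Ben gets 14 ≥ 7 from R — Nash equilibrium.
(D, R): Anna prefers U (15 > 10); Ben prefers L (14 > 7) — not an equilibrium.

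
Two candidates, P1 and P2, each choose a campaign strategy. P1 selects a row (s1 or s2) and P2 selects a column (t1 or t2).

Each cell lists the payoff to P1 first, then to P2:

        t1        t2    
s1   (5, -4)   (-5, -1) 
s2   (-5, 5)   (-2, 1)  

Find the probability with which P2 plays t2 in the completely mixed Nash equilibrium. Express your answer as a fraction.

10/13

Let q be the probability that P2 plays t1. In a completely mixed equilibrium, P1 must be indifferent between s1 and s2.
P1's expected payoff from s1 is 5q − 5(1−q); from s2 it is −5q − 2(1−q).
Setting these equal: 10q − 5 = −3q − 2, so q = 3/13.
Therefore P2 plays t2 with probability 1 − 3/13 = 10/13.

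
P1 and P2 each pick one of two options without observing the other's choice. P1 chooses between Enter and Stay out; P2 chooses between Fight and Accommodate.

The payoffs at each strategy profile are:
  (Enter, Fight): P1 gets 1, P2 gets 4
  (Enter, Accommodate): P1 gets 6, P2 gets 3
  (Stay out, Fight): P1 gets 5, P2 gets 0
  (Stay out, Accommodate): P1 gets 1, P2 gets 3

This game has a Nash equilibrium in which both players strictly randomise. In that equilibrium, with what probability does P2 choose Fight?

Let c be the probability that P2 plays Fight. In a completely mixed equilibrium, P1 must be indifferent between Enter and Stay out.
P1's expected payoff from Enter is c + 6(1−c); from Stay out it is 5c + (1−c).
Setting these equal: −5c + 6 = 4c + 1, so c = 5/9.

5/9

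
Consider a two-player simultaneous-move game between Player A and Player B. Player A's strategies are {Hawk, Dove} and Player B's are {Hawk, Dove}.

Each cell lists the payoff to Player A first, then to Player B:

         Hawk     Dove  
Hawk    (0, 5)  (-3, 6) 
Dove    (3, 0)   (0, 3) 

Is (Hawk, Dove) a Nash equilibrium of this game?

No

At (Hawk, Dove), Player A earns -3; switching to Dove would give 0, so Player A would deviate.
Player B earns 6; switching to Hawk would give 5, so Player B has no profitable deviation.
Since at least one player can profitably deviate, this is not a Nash equilibrium.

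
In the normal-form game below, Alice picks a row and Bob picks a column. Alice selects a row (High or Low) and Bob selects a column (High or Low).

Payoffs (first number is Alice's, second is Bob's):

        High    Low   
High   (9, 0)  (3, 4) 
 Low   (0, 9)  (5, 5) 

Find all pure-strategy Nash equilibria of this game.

(High, High): Bob prefers Low (4 > 0) — not an equilibrium.
(High, Low): Alice prefers Low (5 > 3) — not an equilibrium.
(Low, High): Alice prefers High (9 > 0) — not an equilibrium.
(Low, Low): Bob prefers High (9 > 5) — not an equilibrium.

none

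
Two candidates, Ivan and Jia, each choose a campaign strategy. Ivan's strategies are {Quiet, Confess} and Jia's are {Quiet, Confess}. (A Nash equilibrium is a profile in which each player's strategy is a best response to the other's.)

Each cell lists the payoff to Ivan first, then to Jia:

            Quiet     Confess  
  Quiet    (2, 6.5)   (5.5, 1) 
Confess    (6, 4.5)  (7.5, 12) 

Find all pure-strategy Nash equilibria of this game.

(Quiet, Quiet): Ivan prefers Confess (6 > 2) — not an equilibrium.
(Quiet, Confess): Ivan prefers Confess (7.5 > 5.5); Jia prefers Quiet (6.5 > 1) — not an equilibrium.
(Confess, Quiet): Jia prefers Confess (12 > 4.5) — not an equilibrium.
(Confess, Confess): Ivan gets 7.5 ≥ 5.5 from Quiet, and Jia gets 12 ≥ 4.5 from Quiet — Nash equilibrium.

(Confess, Confess)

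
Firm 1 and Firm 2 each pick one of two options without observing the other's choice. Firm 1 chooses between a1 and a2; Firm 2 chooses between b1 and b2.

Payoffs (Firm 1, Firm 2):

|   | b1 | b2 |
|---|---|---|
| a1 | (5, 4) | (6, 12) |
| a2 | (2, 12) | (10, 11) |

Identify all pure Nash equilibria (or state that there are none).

none

(a1, b1): Firm 2 prefers b2 (12 > 4) — not an equilibrium.
(a1, b2): Firm 1 prefers a2 (10 > 6) — not an equilibrium.
(a2, b1): Firm 1 prefers a1 (5 > 2) — not an equilibrium.
(a2, b2): Firm 2 prefers b1 (12 > 11) — not an equilibrium.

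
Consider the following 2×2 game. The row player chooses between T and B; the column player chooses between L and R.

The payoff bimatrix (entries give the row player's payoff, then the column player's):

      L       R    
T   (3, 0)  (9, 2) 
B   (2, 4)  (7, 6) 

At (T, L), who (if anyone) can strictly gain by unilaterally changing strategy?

The row player at (T, L) earns 3; deviating to B yields 2 — not better.
The column player earns 0; deviating to R yields 2 — a strict improvement.
Only the column player has a strictly profitable deviation.

The column player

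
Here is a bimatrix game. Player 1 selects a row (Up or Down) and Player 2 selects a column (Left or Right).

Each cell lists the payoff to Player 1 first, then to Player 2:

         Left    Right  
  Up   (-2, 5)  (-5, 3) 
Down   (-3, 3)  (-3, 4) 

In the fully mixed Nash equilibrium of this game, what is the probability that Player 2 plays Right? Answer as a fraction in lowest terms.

1/3

Let c be the probability that Player 2 plays Left. In a completely mixed equilibrium, Player 1 must be indifferent between Up and Down.
Player 1's expected payoff from Up is −2c − 5(1−c); from Down it is −3c − 3(1−c).
Setting these equal: 3c − 5 = -3, so c = 2/3.
Therefore Player 2 plays Right with probability 1 − 2/3 = 1/3.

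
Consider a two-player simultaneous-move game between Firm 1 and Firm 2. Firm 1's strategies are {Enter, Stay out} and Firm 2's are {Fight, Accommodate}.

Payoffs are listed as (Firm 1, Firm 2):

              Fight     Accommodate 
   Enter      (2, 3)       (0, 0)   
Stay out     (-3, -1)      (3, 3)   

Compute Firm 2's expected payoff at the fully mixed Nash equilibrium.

9/7

First find p, the probability Firm 1 plays Enter, from Firm 2's indifference between Fight and Accommodate: 3p − (1−p) = 3(1−p), giving p = 4/7.
Since Firm 2 is indifferent in equilibrium, Firm 2's expected payoff equals the payoff from either column against (4/7, 3/7). Using Fight: 3(4/7) − (3/7) = 9/7.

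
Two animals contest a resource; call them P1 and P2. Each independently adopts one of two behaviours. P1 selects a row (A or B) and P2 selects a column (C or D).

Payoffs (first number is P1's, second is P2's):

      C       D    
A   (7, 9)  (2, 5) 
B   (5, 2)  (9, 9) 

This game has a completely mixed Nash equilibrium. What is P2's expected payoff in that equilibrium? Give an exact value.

71/11

First find p, the probability P1 plays A, from P2's indifference between C and D: 9p + 2(1−p) = 5p + 9(1−p), giving p = 7/11.
Since P2 is indifferent in equilibrium, P2's expected payoff equals the payoff from either column against (7/11, 4/11). Using C: 9(7/11) + 2(4/11) = 71/11.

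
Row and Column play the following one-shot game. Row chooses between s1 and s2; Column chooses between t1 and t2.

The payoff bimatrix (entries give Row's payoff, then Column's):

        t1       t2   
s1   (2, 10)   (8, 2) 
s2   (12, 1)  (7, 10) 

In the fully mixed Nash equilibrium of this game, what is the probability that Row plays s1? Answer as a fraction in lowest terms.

Let r be the probability that Row plays s1. In a completely mixed equilibrium, Column must be indifferent between t1 and t2.
Column's expected payoff from t1 is 10r + (1−r); from t2 it is 2r + 10(1−r).
Setting these equal: 9r + 1 = −8r + 10, so r = 9/17.

9/17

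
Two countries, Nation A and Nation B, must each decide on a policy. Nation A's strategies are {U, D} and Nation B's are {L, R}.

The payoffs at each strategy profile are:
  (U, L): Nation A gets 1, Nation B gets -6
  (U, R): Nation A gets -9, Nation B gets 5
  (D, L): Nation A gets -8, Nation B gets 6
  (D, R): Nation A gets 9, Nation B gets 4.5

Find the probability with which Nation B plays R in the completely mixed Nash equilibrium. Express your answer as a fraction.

1/3

Let c be the probability that Nation B plays L. In a completely mixed equilibrium, Nation A must be indifferent between U and D.
Nation A's expected payoff from U is c − 9(1−c); from D it is −8c + 9(1−c).
Setting these equal: 10c − 9 = −17c + 9, so c = 2/3.
Therefore Nation B plays R with probability 1 − 2/3 = 1/3.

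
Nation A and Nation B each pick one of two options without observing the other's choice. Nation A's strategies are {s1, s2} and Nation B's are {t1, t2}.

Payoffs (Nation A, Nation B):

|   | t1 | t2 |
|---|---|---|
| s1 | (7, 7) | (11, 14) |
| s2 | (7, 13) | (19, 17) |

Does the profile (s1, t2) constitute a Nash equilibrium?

At (s1, t2), Nation A earns 11; switching to s2 would give 19, so Nation A would deviate.
Nation B earns 14; switching to t1 would give 7, so Nation B has no profitable deviation.
Since at least one player can profitably deviate, this is not a Nash equilibrium.

No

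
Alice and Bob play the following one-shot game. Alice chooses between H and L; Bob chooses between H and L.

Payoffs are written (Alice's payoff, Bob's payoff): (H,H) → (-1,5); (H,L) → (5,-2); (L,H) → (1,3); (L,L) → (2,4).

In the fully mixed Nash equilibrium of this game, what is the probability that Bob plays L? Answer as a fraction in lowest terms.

Let c be the probability that Bob plays H. In a completely mixed equilibrium, Alice must be indifferent between H and L.
Alice's expected payoff from H is −c + 5(1−c); from L it is c + 2(1−c).
Setting these equal: −6c + 5 = −c + 2, so c = 3/5.
Therefore Bob plays L with probability 1 − 3/5 = 2/5.

2/5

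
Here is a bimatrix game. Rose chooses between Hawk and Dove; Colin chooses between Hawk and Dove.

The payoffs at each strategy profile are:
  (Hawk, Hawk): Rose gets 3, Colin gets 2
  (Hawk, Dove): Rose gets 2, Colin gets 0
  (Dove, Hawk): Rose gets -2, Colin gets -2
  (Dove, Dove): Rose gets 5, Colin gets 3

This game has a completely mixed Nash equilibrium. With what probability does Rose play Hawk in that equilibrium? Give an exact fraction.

Let r be the probability that Rose plays Hawk. In a completely mixed equilibrium, Colin must be indifferent between Hawk and Dove.
Colin's expected payoff from Hawk is 2r − 2(1−r); from Dove it is 3(1−r).
Setting these equal: 4r − 2 = −3r + 3, so r = 5/7.

5/7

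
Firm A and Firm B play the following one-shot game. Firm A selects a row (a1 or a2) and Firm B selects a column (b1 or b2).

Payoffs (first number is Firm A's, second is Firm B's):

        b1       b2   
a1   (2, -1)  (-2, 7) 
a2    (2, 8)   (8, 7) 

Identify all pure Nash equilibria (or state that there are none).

(a2, b1)

(a1, b1): Firm B prefers b2 (7 > -1) — not an equilibrium.
(a1, b2): Firm A prefers a2 (8 > -2) — not an equilibrium.
(a2, b1): Firm A gets 2 ≥ 2 from a1, and Firm B gets 8 ≥ 7 from b2 — Nash equilibrium.
(a2, b2): Firm B prefers b1 (8 > 7) — not an equilibrium.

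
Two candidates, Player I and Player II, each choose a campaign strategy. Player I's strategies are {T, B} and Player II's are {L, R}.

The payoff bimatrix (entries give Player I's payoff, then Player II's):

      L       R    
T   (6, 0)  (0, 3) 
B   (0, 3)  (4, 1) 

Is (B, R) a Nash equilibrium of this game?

No

At (B, R), Player I earns 4; switching to T would give 0, so Player I has no profitable deviation.
Player II earns 1; switching to L would give 3, so Player II would deviate.
Since at least one player can profitably deviate, this is not a Nash equilibrium.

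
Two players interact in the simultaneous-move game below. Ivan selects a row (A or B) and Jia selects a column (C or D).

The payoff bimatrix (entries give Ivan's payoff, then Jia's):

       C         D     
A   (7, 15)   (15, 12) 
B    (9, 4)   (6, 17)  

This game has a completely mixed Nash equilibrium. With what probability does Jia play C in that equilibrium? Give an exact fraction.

Let y be the probability that Jia plays C. In a completely mixed equilibrium, Ivan must be indifferent between A and B.
Ivan's expected payoff from A is 7y + 15(1−y); from B it is 9y + 6(1−y).
Setting these equal: −8y + 15 = 3y + 6, so y = 9/11.

9/11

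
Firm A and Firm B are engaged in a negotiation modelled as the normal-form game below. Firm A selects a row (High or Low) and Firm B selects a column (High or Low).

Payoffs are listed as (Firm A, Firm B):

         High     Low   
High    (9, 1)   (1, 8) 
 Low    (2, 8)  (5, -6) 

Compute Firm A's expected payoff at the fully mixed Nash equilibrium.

43/11

First find q, the probability Firm B plays High, from Firm A's indifference between High and Low: 9q + (1−q) = 2q + 5(1−q), giving q = 4/11.
Since Firm A is indifferent in equilibrium, Firm A's expected payoff equals the payoff from either row against (4/11, 7/11). Using High: 9(4/11) + (7/11) = 43/11.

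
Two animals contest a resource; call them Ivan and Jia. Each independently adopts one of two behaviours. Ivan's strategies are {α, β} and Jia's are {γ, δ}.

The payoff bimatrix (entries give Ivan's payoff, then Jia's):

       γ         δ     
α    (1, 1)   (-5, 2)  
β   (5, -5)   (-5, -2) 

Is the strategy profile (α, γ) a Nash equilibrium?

At (α, γ), Ivan earns 1; switching to β would give 5, so Ivan would deviate.
Jia earns 1; switching to δ would give 2, so Jia would deviate.
Since at least one player can profitably deviate, this is not a Nash equilibrium.

No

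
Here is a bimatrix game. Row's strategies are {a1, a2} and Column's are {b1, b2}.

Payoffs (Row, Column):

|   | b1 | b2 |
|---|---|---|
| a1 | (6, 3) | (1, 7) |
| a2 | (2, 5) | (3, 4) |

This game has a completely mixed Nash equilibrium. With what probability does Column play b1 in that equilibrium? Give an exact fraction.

1/3

Let c be the probability that Column plays b1. In a completely mixed equilibrium, Row must be indifferent between a1 and a2.
Row's expected payoff from a1 is 6c + (1−c); from a2 it is 2c + 3(1−c).
Setting these equal: 5c + 1 = −c + 3, so c = 1/3.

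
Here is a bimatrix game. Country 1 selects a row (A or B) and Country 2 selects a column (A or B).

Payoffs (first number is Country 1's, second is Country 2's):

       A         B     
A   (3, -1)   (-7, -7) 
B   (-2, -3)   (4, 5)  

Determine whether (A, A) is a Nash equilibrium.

At (A, A), Country 1 earns 3; switching to B would give -2, so Country 1 has no profitable deviation.
Country 2 earns -1; switching to B would give -7, so Country 2 has no profitable deviation.
Neither player can gain by a unilateral deviation, so this profile is a Nash equilibrium.

Yes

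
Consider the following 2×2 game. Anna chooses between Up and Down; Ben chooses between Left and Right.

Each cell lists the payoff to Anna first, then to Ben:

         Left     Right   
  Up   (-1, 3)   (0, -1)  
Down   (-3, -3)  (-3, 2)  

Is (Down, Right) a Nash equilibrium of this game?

No

At (Down, Right), Anna earns -3; switching to Up would give 0, so Anna would deviate.
Ben earns 2; switching to Left would give -3, so Ben has no profitable deviation.
Since at least one player can profitably deviate, this is not a Nash equilibrium.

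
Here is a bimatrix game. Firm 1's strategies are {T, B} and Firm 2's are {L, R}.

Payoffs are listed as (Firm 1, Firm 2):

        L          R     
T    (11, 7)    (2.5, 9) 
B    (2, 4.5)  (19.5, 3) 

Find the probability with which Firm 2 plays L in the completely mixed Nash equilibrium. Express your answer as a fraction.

17/26

Let c be the probability that Firm 2 plays L. In a completely mixed equilibrium, Firm 1 must be indifferent between T and B.
Firm 1's expected payoff from T is 11c + 2.5(1−c); from B it is 2c + 19.5(1−c).
Setting these equal: 8.5c + 2.5 = −17.5c + 19.5, so c = 17/26.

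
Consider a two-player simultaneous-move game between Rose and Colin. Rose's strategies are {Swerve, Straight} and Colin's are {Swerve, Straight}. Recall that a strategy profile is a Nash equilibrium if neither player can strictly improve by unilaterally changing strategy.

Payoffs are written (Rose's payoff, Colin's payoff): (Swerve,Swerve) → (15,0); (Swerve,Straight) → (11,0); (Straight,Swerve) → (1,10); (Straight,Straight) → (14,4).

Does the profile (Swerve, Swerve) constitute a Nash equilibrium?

Yes

At (Swerve, Swerve), Rose earns 15; switching to Straight would give 1, so Rose has no profitable deviation.
Colin earns 0; switching to Straight would give 0, so Colin has no profitable deviation.
Neither player can gain by a unilateral deviation, so this profile is a Nash equilibrium.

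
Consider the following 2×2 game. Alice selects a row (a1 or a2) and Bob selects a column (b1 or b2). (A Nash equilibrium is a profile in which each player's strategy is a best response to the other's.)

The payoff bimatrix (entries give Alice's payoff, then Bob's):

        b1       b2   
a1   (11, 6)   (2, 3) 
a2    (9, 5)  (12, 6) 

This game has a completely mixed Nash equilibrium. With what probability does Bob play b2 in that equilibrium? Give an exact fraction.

Let q be the probability that Bob plays b1. In a completely mixed equilibrium, Alice must be indifferent between a1 and a2.
Alice's expected payoff from a1 is 11q + 2(1−q); from a2 it is 9q + 12(1−q).
Setting these equal: 9q + 2 = −3q + 12, so q = 5/6.
Therefore Bob plays b2 with probability 1 − 5/6 = 1/6.

1/6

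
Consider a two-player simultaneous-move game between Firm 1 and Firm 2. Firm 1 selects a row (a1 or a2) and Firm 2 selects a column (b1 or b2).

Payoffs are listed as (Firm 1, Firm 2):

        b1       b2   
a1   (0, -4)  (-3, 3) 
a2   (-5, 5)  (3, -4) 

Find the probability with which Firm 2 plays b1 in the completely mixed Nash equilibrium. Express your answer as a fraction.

Let y be the probability that Firm 2 plays b1. In a completely mixed equilibrium, Firm 1 must be indifferent between a1 and a2.
Firm 1's expected payoff from a1 is −3(1−y); from a2 it is −5y + 3(1−y).
Setting these equal: 3y − 3 = −8y + 3, so y = 6/11.

6/11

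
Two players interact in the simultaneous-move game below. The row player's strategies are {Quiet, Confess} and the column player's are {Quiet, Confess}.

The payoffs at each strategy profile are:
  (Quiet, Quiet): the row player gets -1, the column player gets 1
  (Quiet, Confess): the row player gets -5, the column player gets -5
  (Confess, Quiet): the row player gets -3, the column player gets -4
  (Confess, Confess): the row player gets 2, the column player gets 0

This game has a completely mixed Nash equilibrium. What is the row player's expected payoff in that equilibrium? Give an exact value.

First find y, the probability the column player plays Quiet, from the row player's indifference between Quiet and Confess: −y − 5(1−y) = −3y + 2(1−y), giving y = 7/9.
Since the row player is indifferent in equilibrium, the row player's expected payoff equals the payoff from either row against (7/9, 2/9). Using Quiet: −(7/9) − 5(2/9) = -17/9.

-17/9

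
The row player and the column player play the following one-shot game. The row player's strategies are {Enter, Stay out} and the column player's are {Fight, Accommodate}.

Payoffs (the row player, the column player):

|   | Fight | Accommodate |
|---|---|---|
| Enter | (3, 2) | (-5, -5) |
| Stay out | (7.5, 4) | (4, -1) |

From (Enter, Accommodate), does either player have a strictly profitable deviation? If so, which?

Both

The row player at (Enter, Accommodate) earns -5; deviating to Stay out yields 4 — a strict improvement.
The column player earns -5; deviating to Fight yields 2 — a strict improvement.
Both the row player and the column player have strictly profitable deviations.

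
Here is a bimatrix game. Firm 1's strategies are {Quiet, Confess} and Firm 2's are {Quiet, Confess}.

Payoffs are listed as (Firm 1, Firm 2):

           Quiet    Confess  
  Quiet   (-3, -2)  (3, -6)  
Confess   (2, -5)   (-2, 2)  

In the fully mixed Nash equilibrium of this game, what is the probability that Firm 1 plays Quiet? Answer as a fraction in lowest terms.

Let p be the probability that Firm 1 plays Quiet. In a completely mixed equilibrium, Firm 2 must be indifferent between Quiet and Confess.
Firm 2's expected payoff from Quiet is −2p − 5(1−p); from Confess it is −6p + 2(1−p).
Setting these equal: 3p − 5 = −8p + 2, so p = 7/11.

7/11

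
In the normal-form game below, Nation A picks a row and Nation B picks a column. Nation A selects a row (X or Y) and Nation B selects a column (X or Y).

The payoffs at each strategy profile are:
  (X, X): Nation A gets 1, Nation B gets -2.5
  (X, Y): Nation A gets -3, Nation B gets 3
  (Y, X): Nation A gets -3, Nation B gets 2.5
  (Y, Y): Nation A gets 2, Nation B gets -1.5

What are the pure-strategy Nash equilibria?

none

(X, X): Nation B prefers Y (3 > -2.5) — not an equilibrium.
(X, Y): Nation A prefers Y (2 > -3) — not an equilibrium.
(Y, X): Nation A prefers X (1 > -3) — not an equilibrium.
(Y, Y): Nation B prefers X (2.5 > -1.5) — not an equilibrium.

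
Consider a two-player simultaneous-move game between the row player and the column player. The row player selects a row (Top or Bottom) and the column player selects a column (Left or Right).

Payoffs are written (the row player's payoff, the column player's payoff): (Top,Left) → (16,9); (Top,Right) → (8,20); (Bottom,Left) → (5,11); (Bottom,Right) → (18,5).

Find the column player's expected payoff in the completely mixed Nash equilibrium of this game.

First find x, the probability the row player plays Top, from the column player's indifference between Left and Right: 9x + 11(1−x) = 20x + 5(1−x), giving x = 6/17.
Since the column player is indifferent in equilibrium, the column player's expected payoff equals the payoff from either column against (6/17, 11/17). Using Left: 9(6/17) + 11(11/17) = 175/17.

175/17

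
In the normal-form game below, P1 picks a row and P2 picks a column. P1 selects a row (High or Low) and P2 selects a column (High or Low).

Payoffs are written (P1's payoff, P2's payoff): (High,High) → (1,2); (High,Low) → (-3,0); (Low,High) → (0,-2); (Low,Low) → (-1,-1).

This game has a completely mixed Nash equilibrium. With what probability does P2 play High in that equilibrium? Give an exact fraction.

2/3

Let c be the probability that P2 plays High. In a completely mixed equilibrium, P1 must be indifferent between High and Low.
P1's expected payoff from High is c − 3(1−c); from Low it is −(1−c).
Setting these equal: 4c − 3 = c − 1, so c = 2/3.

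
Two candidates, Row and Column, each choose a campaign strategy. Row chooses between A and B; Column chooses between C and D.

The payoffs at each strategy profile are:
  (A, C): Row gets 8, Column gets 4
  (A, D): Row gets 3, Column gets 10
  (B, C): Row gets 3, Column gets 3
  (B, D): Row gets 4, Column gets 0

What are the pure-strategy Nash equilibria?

(A, C): Column prefers D (10 > 4) — not an equilibrium.
(A, D): Row prefers B (4 > 3) — not an equilibrium.
(B, C): Row prefers A (8 > 3) — not an equilibrium.
(B, D): Column prefers C (3 > 0) — not an equilibrium.

none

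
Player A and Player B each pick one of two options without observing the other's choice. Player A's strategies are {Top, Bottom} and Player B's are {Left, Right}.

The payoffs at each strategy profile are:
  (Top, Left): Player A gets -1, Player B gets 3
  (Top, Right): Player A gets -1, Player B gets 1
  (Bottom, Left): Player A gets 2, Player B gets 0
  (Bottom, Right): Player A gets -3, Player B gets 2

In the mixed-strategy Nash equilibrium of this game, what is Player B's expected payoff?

3/2

First find p, the probability Player A plays Top, from Player B's indifference between Left and Right: 3p = p + 2(1−p), giving p = 1/2.
Since Player B is indifferent in equilibrium, Player B's expected payoff equals the payoff from either column against (1/2, 1/2). Using Left: 3(1/2) = 3/2.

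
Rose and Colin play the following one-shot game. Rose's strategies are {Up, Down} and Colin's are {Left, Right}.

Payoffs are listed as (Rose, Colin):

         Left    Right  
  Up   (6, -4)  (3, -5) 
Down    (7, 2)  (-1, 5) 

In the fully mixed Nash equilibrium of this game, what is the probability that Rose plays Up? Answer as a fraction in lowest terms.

Let r be the probability that Rose plays Up. In a completely mixed equilibrium, Colin must be indifferent between Left and Right.
Colin's expected payoff from Left is −4r + 2(1−r); from Right it is −5r + 5(1−r).
Setting these equal: −6r + 2 = −10r + 5, so r = 3/4.

3/4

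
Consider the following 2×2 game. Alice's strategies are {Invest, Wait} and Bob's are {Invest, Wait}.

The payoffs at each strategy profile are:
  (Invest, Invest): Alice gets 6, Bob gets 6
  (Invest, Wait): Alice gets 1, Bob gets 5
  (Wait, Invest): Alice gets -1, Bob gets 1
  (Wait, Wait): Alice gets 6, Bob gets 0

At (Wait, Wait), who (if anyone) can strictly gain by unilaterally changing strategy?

Bob

Alice at (Wait, Wait) earns 6; deviating to Invest yields 1 — not better.
Bob earns 0; deviating to Invest yields 1 — a strict improvement.
Only Bob has a strictly profitable deviation.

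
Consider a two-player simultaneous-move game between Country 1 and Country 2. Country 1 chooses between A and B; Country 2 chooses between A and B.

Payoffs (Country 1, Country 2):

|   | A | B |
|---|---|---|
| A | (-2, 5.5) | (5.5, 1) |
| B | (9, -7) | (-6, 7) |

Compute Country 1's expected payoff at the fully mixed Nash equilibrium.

First find y, the probability Country 2 plays A, from Country 1's indifference between A and B: −2y + 5.5(1−y) = 9y − 6(1−y), giving y = 23/45.
Since Country 1 is indifferent in equilibrium, Country 1's expected payoff equals the payoff from either row against (23/45, 22/45). Using A: −2(23/45) + 5.5(22/45) = 5/3.

5/3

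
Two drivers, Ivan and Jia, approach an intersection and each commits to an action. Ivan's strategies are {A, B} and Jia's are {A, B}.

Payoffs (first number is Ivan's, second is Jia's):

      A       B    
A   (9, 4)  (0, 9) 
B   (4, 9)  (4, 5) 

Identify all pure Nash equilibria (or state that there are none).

(A, A): Jia prefers B (9 > 4) — not an equilibrium.
(A, B): Ivan prefers B (4 > 0) — not an equilibrium.
(B, A): Ivan prefers A (9 > 4) — not an equilibrium.
(B, B): Jia prefers A (9 > 5) — not an equilibrium.

none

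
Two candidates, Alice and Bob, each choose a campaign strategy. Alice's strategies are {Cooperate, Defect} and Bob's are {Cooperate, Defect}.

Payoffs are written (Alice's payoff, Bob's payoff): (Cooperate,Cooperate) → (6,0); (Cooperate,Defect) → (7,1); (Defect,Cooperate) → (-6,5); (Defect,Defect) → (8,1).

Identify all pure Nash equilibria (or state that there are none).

none

(Cooperate, Cooperate): Bob prefers Defect (1 > 0) — not an equilibrium.
(Cooperate, Defect): Alice prefers Defect (8 > 7) — not an equilibrium.
(Defect, Cooperate): Alice prefers Cooperate (6 > -6) — not an equilibrium.
(Defect, Defect): Bob prefers Cooperate (5 > 1) — not an equilibrium.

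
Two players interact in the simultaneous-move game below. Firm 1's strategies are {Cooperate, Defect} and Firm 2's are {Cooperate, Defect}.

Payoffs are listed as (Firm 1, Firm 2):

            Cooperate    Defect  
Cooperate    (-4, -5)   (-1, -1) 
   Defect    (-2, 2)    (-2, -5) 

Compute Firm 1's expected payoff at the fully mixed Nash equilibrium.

-2

First find y, the probability Firm 2 plays Cooperate, from Firm 1's indifference between Cooperate and Defect: −4y − (1−y) = −2y − 2(1−y), giving y = 1/3.
Since Firm 1 is indifferent in equilibrium, Firm 1's expected payoff equals the payoff from either row against (1/3, 2/3). Using Cooperate: −4(1/3) − (2/3) = -2.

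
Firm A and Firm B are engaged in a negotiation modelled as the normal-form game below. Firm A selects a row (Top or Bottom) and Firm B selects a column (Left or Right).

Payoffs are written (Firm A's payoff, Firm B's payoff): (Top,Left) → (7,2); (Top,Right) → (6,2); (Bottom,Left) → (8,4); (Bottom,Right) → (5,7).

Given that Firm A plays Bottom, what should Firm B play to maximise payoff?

Against Bottom, Firm B earns 4 from Left and 7 from Right.
So Right is the best response.

Right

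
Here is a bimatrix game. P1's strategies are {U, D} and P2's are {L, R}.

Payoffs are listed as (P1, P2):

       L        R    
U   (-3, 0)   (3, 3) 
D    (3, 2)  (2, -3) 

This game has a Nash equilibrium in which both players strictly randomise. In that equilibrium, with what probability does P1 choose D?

Let p be the probability that P1 plays U. In a completely mixed equilibrium, P2 must be indifferent between L and R.
P2's expected payoff from L is 2(1−p); from R it is 3p − 3(1−p).
Setting these equal: −2p + 2 = 6p − 3, so p = 5/8.
Therefore P1 plays D with probability 1 − 5/8 = 3/8.

3/8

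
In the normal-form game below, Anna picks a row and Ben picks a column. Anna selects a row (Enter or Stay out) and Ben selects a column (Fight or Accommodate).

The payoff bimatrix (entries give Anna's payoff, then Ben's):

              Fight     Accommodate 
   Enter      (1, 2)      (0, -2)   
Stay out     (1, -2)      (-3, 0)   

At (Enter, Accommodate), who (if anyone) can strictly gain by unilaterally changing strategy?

Anna at (Enter, Accommodate) earns 0; deviating to Stay out yields -3 — not better.
Ben earns -2; deviating to Fight yields 2 — a strict improvement.
Only Ben has a strictly profitable deviation.

Ben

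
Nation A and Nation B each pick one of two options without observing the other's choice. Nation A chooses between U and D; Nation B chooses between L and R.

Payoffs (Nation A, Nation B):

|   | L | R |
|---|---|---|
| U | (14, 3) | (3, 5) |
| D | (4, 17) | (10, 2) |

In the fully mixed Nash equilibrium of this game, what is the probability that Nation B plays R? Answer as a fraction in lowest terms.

10/17

Let y be the probability that Nation B plays L. In a completely mixed equilibrium, Nation A must be indifferent between U and D.
Nation A's expected payoff from U is 14y + 3(1−y); from D it is 4y + 10(1−y).
Setting these equal: 11y + 3 = −6y + 10, so y = 7/17.
Therefore Nation B plays R with probability 1 − 7/17 = 10/17.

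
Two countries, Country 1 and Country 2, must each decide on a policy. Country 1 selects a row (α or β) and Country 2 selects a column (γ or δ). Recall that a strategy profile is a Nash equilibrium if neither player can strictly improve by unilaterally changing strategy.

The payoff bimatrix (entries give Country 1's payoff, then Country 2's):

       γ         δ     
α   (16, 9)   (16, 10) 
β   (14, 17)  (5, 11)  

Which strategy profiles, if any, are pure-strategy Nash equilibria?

(α, δ)

(α, γ): Country 2 prefers δ (10 > 9) — not an equilibrium.
(α, δ): Country 1 gets 16 ≥ 5 from β, and Country 2 gets 10 ≥ 9 from γ — Nash equilibrium.
(β, γ): Country 1 prefers α (16 > 14) — not an equilibrium.
(β, δ): Country 1 prefers α (16 > 5); Country 2 prefers γ (17 > 11) — not an equilibrium.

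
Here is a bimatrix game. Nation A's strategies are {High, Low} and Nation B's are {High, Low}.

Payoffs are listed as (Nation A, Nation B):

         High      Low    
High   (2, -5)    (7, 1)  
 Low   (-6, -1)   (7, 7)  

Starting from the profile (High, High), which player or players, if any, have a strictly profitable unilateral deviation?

Nation B

Nation A at (High, High) earns 2; deviating to Low yields -6 — not better.
Nation B earns -5; deviating to Low yields 1 — a strict improvement.
Only Nation B has a strictly profitable deviation.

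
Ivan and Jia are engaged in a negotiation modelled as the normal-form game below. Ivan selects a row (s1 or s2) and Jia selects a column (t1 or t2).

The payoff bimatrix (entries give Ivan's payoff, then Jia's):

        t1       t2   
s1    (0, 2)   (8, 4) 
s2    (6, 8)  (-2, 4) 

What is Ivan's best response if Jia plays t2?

s1

Against t2, Ivan earns 8 from s1 and -2 from s2.
So s1 is the best response.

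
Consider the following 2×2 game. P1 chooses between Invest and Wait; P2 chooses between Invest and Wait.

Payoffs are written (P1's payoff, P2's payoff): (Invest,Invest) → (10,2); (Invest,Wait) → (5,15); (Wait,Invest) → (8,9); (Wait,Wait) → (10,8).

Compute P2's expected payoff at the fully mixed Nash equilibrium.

First find x, the probability P1 plays Invest, from P2's indifference between Invest and Wait: 2x + 9(1−x) = 15x + 8(1−x), giving x = 1/14.
Since P2 is indifferent in equilibrium, P2's expected payoff equals the payoff from either column against (1/14, 13/14). Using Invest: 2(1/14) + 9(13/14) = 17/2.

17/2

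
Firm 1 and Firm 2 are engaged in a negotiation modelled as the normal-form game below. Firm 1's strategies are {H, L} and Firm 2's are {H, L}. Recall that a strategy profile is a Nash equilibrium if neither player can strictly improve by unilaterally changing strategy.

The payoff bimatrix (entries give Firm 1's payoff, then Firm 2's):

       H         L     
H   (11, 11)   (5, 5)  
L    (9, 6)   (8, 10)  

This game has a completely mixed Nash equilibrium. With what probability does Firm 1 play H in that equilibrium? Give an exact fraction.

2/5

Let r be the probability that Firm 1 plays H. In a completely mixed equilibrium, Firm 2 must be indifferent between H and L.
Firm 2's expected payoff from H is 11r + 6(1−r); from L it is 5r + 10(1−r).
Setting these equal: 5r + 6 = −5r + 10, so r = 2/5.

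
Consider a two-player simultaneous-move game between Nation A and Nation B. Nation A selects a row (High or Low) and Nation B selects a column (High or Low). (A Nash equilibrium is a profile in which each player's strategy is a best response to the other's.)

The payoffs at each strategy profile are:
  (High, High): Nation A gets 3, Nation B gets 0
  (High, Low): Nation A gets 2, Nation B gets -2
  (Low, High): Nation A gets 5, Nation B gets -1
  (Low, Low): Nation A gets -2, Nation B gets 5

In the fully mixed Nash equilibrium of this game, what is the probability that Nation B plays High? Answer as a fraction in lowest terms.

Let y be the probability that Nation B plays High. In a completely mixed equilibrium, Nation A must be indifferent between High and Low.
Nation A's expected payoff from High is 3y + 2(1−y); from Low it is 5y − 2(1−y).
Setting these equal: y + 2 = 7y − 2, so y = 2/3.

2/3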